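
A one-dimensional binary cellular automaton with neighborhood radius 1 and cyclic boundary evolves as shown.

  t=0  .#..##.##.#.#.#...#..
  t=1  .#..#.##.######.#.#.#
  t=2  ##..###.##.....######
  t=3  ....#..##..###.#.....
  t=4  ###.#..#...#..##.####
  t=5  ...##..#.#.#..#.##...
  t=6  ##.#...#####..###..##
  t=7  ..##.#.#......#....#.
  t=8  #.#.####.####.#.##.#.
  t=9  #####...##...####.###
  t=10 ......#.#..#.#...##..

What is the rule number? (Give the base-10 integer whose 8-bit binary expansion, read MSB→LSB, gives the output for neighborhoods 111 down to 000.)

45

  ### -> .   bit 7 = 0  t=1,i=10
  ##. -> .   bit 6 = 0  t=0,i=5
  #.# -> #   bit 5 = 1  t=0,i=6
  #.. -> .   bit 4 = 0  t=0,i=2
  .## -> #   bit 3 = 1  t=0,i=4
  .#. -> #   bit 2 = 1  t=0,i=1
  ..# -> .   bit 1 = 0  t=0,i=0
  ... -> #   bit 0 = 1  t=0,i=16
  bits 00101101 = 45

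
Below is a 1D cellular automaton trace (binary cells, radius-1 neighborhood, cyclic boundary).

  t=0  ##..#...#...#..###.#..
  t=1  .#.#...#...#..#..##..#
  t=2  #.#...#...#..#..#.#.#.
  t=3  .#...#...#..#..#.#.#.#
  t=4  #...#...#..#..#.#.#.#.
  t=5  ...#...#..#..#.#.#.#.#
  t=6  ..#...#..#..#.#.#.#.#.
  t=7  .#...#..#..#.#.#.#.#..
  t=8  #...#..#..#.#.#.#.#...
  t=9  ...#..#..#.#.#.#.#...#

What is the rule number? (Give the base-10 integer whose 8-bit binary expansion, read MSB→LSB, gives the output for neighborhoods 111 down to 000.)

98

  ###|.  b7=0 t=0,i=16
  ##.|#  b6=1 t=0,i=1
  #.#|#  b5=1 t=0,i=18
  #..|.  b4=0 t=0,i=2
  .##|.  b3=0 t=0,i=0
  .#.|.  b2=0 t=0,i=4
  ..#|#  b1=1 t=0,i=3
  ...|.  b0=0 t=0,i=6
  bits 01100010 = 98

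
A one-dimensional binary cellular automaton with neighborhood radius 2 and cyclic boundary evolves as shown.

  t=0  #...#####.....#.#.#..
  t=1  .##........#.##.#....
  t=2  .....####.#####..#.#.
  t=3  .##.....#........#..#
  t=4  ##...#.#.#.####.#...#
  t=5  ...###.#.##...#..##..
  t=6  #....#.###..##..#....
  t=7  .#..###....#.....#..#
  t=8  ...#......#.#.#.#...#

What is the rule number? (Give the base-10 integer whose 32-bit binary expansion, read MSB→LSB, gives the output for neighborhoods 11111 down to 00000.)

543828261

  nb #####: next=.  (t=0,i=6, bit31=0)
  nb ####.: next=.  (t=0,i=7, bit30=0)
  nb ###.#: next=#  (t=2,i=8, bit29=1)
  nb ###..: next=.  (t=0,i=8, bit28=0)
  nb ##.##: next=.  (t=2,i=9, bit27=0)
  nb ##.#.: next=.  (t=1,i=15, bit26=0)
  nb ##..#: next=.  (t=2,i=15, bit25=0)
  nb ##...: next=.  (t=0,i=9, bit24=0)
  nb #.###: next=.  (t=2,i=10, bit23=0)
  nb #.##.: next=#  (t=1,i=13, bit22=1)
  nb #.#.#: next=#  (t=0,i=16, bit21=1)
  nb #.#..: next=.  (t=0,i=18, bit20=0)
  nb #..##: next=#  (t=5,i=16, bit19=1)
  nb #..#.: next=.  (t=0,i=20, bit18=0)
  nb #...#: next=#  (t=0,i=2, bit17=1)
  nb #....: next=.  (t=0,i=10, bit16=0)
  nb .####: next=.  (t=0,i=5, bit15=0)
  nb .###.: next=.  (t=4,i=0, bit14=0)
  nb .##.#: next=#  (t=1,i=14, bit13=1)
  nb .##..: next=.  (t=1,i=2, bit12=0)
  nb .#.##: next=#  (t=1,i=12, bit11=1)
  nb .#.#.: next=.  (t=0,i=15, bit10=0)
  nb .#..#: next=.  (t=0,i=19, bit9=0)
  nb .#...: next=#  (t=0,i=1, bit8=1)
  nb ..###: next=.  (t=0,i=4, bit7=0)
  nb ..##.: next=.  (t=1,i=1, bit6=0)
  nb ..#.#: next=#  (t=0,i=14, bit5=1)
  nb ..#..: next=.  (t=0,i=0, bit4=0)
  nb ...##: next=.  (t=0,i=3, bit3=0)
  nb ...#.: next=#  (t=0,i=13, bit2=1)
  nb ....#: next=.  (t=0,i=12, bit1=0)
  nb .....: next=#  (t=0,i=11, bit0=1)
  bits 00100000011010100010100100100101 = 543828261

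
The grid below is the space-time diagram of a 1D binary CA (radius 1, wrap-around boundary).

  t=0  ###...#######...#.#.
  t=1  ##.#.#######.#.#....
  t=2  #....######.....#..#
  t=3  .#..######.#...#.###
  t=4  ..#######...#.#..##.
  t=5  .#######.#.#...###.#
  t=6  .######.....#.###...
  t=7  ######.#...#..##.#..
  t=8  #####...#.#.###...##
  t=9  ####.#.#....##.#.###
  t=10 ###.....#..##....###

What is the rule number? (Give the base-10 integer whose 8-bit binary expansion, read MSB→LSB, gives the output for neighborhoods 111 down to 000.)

154

  ###|#  b7=1 t=0,i=1
  ##.|.  b6=0 t=0,i=2
  #.#|.  b5=0 t=0,i=17
  #..|#  b4=1 t=0,i=3
  .##|#  b3=1 t=0,i=0
  .#.|.  b2=0 t=0,i=16
  ..#|#  b1=1 t=0,i=5
  ...|.  b0=0 t=0,i=4
  bits 10011010 = 154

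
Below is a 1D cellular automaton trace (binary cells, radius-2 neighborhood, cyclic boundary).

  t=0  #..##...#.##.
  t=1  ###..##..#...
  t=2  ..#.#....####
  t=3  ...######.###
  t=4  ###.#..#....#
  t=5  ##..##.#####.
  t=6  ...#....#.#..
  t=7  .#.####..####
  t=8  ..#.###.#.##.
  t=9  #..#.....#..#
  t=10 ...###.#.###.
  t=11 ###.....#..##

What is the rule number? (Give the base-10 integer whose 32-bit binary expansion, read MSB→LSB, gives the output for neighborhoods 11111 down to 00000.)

1360760602

  [31] ##### => .  t=3,i=5
  [30] ####. => #  t=2,i=11
  [29] ###.# => .  t=3,i=8
  [28] ###.. => #  t=1,i=2
  [27] ##.## => .  t=3,i=9
  [26] ##.#. => .  t=0,i=12
  [25] ##..# => .  t=1,i=3
  [24] ##... => #  t=0,i=5
  [23] #.### => .  t=3,i=10
  [22] #.##. => .  t=0,i=10
  [21] #.#.# => .  t=7,i=1
  [20] #.#.. => #  t=0,i=0
  [19] #..## => #  t=0,i=2
  [18] #..#. => .  t=1,i=8
  [17] #...# => #  t=0,i=6
  [16] #.... => #  t=2,i=6
  [15] .#### => #  t=2,i=10
  [14] .###. => .  t=1,i=1
  [13] .##.# => .  t=0,i=11
  [12] .##.. => .  t=0,i=4
  [11] .#.## => #  t=0,i=9
  [10] .#.#. => #  t=2,i=3
  [9] .#..# => #  t=0,i=1
  [8] .#... => #  t=1,i=10
  [7] ..### => .  t=1,i=0
  [6] ..##. => .  t=0,i=3
  [5] ..#.# => .  t=0,i=8
  [4] ..#.. => #  t=1,i=9
  [3] ...## => #  t=1,i=12
  [2] ...#. => .  t=0,i=7
  [1] ....# => #  t=2,i=7
  [0] ..... => .  t=6,i=0
  bits 01010001000110111000111100011010 = 1360760602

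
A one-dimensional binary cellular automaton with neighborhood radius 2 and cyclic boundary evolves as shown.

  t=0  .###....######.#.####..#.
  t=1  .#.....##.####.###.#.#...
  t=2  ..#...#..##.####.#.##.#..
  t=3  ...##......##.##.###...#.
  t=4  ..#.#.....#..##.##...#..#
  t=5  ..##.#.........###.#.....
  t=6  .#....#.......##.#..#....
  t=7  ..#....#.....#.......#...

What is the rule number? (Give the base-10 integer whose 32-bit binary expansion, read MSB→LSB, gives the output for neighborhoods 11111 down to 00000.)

  #####|#  b31=1 t=0,i=10
  ####.|#  b30=1 t=0,i=12
  ###.#|#  b29=1 t=0,i=13
  ###..|.  b28=0 t=0,i=3
  ##.##|#  b27=1 t=1,i=9
  ##.#.|.  b26=0 t=0,i=14
  ##..#|#  b25=1 t=0,i=21
  ##...|.  b24=0 t=0,i=4
  #.###|#  b23=1 t=0,i=17
  #.##.|#  b22=1 t=2,i=19
  #.#.#|#  b21=1 t=0,i=15
  #.#..|.  b20=0 t=1,i=21
  #..##|.  b19=0 t=0,i=0
  #..#.|.  b18=0 t=0,i=22
  #...#|#  b17=1 t=2,i=4
  #....|.  b16=0 t=0,i=5
  .####|.  b15=0 t=0,i=9
  .###.|.  b14=0 t=0,i=2
  .##.#|.  b13=0 t=1,i=8
  .##..|#  b12=1 t=3,i=4
  .#.##|#  b11=1 t=0,i=16
  .#.#.|#  b10=1 t=1,i=20
  .#..#|.  b9=0 t=0,i=24
  .#...|#  b8=1 t=1,i=2
  ..###|#  b7=1 t=0,i=1
  ..##.|.  b6=0 t=1,i=7
  ..#.#|#  b5=1 t=4,i=2
  ..#..|.  b4=0 t=0,i=23
  ...##|#  b3=1 t=0,i=7
  ...#.|.  b2=0 t=1,i=0
  ....#|.  b1=0 t=0,i=6
  .....|.  b0=0 t=1,i=4
  bits 11101010111000100001110110101000 = 3940687272

3940687272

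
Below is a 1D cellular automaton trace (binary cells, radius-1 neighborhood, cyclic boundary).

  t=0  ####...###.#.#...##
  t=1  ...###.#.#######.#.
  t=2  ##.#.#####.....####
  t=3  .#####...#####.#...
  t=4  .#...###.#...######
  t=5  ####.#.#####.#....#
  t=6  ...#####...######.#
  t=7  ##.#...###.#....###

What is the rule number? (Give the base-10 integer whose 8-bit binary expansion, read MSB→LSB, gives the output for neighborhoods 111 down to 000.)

125

  ###|.  b7=0 t=0,i=0
  ##.|#  b6=1 t=0,i=3
  #.#|#  b5=1 t=0,i=10
  #..|#  b4=1 t=0,i=4
  .##|#  b3=1 t=0,i=7
  .#.|#  b2=1 t=0,i=11
  ..#|.  b1=0 t=0,i=6
  ...|#  b0=1 t=0,i=5
  bits 01111101 = 125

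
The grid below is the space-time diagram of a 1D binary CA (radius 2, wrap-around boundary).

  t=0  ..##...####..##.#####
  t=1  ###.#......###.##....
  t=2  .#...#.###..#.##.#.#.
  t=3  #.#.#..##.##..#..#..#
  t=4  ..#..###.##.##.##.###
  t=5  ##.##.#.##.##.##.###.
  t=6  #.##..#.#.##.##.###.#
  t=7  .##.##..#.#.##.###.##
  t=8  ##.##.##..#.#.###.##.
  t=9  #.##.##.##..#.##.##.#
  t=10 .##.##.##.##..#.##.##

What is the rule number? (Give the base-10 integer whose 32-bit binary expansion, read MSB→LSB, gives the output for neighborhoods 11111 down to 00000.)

  [31] ##### => .  t=0,i=18
  [30] ####. => .  t=0,i=9
  [29] ###.# => .  t=1,i=2
  [28] ###.. => .  t=0,i=10
  [27] ##.## => #  t=0,i=15
  [26] ##.#. => .  t=1,i=3
  [25] ##..# => #  t=0,i=0
  [24] ##... => #  t=0,i=4
  [23] #.### => #  t=0,i=16
  [22] #.##. => #  t=1,i=15
  [21] #.#.# => #  t=2,i=17
  [20] #.#.. => .  t=1,i=4
  [19] #..## => #  t=0,i=1
  [18] #..#. => #  t=2,i=0
  [17] #...# => .  t=0,i=5
  [16] #.... => .  t=1,i=6
  [15] .#### => .  t=0,i=8
  [14] .###. => #  t=1,i=1
  [13] .##.# => .  t=0,i=14
  [12] .##.. => .  t=0,i=3
  [11] .#.## => .  t=2,i=6
  [10] .#.#. => .  t=2,i=18
  [9] .#..# => #  t=2,i=20
  [8] .#... => #  t=1,i=5
  [7] ..### => .  t=0,i=7
  [6] ..##. => #  t=0,i=2
  [5] ..#.# => .  t=2,i=5
  [4] ..#.. => .  t=2,i=1
  [3] ...## => .  t=0,i=6
  [2] ...#. => #  t=2,i=4
  [1] ....# => #  t=1,i=9
  [0] ..... => #  t=1,i=7
  bits 00001011111011000100001101000111 = 200033095

200033095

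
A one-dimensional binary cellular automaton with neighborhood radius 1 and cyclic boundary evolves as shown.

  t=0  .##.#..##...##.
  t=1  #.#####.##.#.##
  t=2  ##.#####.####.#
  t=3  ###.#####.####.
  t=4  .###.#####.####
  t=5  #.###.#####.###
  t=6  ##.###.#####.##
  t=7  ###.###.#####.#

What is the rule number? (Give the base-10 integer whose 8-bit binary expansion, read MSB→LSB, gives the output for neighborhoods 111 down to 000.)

246

  [7] ### => #  t=1,i=3
  [6] ##. => #  t=0,i=2
  [5] #.# => #  t=0,i=3
  [4] #.. => #  t=0,i=5
  [3] .## => .  t=0,i=1
  [2] .#. => #  t=0,i=4
  [1] ..# => #  t=0,i=0
  [0] ... => .  t=0,i=10
  bits 11110110 = 246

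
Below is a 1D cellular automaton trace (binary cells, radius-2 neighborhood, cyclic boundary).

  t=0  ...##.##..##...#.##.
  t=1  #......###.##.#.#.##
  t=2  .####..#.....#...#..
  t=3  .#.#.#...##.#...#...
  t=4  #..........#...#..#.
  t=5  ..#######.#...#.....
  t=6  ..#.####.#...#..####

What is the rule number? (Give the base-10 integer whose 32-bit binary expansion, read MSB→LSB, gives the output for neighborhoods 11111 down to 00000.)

  ##### -> #   bit 31 = 1  t=5,i=4
  ####. -> #   bit 30 = 1  t=2,i=3
  ###.# -> .   bit 29 = 0  t=1,i=9
  ###.. -> .   bit 28 = 0  t=1,i=0
  ##.## -> .   bit 27 = 0  t=0,i=5
  ##.#. -> #   bit 26 = 1  t=1,i=13
  ##..# -> #   bit 25 = 1  t=0,i=8
  ##... -> #   bit 24 = 1  t=0,i=12
  #.### -> .   bit 23 = 0  t=1,i=18
  #.##. -> .   bit 22 = 0  t=0,i=6
  #.#.# -> .   bit 21 = 0  t=1,i=14
  #.#.. -> .   bit 20 = 0  t=3,i=5
  #..## -> #   bit 19 = 1  t=0,i=9
  #..#. -> .   bit 18 = 0  t=2,i=6
  #...# -> .   bit 17 = 0  t=0,i=13
  #.... -> #   bit 16 = 1  t=0,i=0
  .#### -> .   bit 15 = 0  t=2,i=2
  .###. -> .   bit 14 = 0  t=1,i=8
  .##.# -> .   bit 13 = 0  t=0,i=4
  .##.. -> #   bit 12 = 1  t=0,i=7
  .#.## -> #   bit 11 = 1  t=0,i=16
  .#.#. -> .   bit 10 = 0  t=1,i=15
  .#..# -> .   bit 9 = 0  t=4,i=16
  .#... -> .   bit 8 = 0  t=2,i=8
  ..### -> #   bit 7 = 1  t=1,i=7
  ..##. -> .   bit 6 = 0  t=0,i=3
  ..#.# -> .   bit 5 = 0  t=0,i=15
  ..#.. -> .   bit 4 = 0  t=2,i=7
  ...## -> .   bit 3 = 0  t=0,i=2
  ...#. -> #   bit 2 = 1  t=0,i=14
  ....# -> .   bit 1 = 0  t=0,i=1
  ..... -> #   bit 0 = 1  t=1,i=3
  bits 11000111000010010001100010000101 = 3339262085

3339262085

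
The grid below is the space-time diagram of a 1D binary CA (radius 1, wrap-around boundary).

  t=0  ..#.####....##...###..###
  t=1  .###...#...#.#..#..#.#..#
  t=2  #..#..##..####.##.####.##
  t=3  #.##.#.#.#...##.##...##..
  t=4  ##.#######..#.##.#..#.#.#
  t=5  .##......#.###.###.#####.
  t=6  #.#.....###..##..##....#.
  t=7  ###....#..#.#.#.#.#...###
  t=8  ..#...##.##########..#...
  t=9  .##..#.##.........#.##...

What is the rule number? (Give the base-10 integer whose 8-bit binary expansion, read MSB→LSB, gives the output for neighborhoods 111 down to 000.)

102

  [7] ### => .  t=0,i=5
  [6] ##. => #  t=0,i=7
  [5] #.# => #  t=0,i=3
  [4] #.. => .  t=0,i=0
  [3] .## => .  t=0,i=4
  [2] .#. => #  t=0,i=2
  [1] ..# => #  t=0,i=1
  [0] ... => .  t=0,i=9
  bits 01100110 = 102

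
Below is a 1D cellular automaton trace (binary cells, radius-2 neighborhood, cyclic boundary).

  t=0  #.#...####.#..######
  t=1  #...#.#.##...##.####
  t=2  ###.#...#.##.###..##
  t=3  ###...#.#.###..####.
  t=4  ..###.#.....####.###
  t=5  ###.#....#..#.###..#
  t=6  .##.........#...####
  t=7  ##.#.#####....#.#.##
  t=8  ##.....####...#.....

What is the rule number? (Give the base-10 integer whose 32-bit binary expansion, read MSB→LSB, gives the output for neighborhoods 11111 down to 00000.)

  nb #####: next=#  (t=0,i=16, bit31=1)
  nb ####.: next=#  (t=0,i=8, bit30=1)
  nb ###.#: next=#  (t=0,i=0, bit29=1)
  nb ###..: next=#  (t=1,i=0, bit28=1)
  nb ##.##: next=#  (t=1,i=15, bit27=1)
  nb ##.#.: next=.  (t=0,i=1, bit26=0)
  nb ##..#: next=#  (t=2,i=16, bit25=1)
  nb ##...: next=#  (t=1,i=1, bit24=1)
  nb #.###: next=.  (t=1,i=16, bit23=0)
  nb #.##.: next=#  (t=1,i=8, bit22=1)
  nb #.#.#: next=.  (t=1,i=6, bit21=0)
  nb #.#..: next=.  (t=0,i=2, bit20=0)
  nb #..##: next=#  (t=0,i=13, bit19=1)
  nb #..#.: next=.  (t=5,i=11, bit18=0)
  nb #...#: next=#  (t=0,i=4, bit17=1)
  nb #....: next=.  (t=4,i=8, bit16=0)
  nb .####: next=.  (t=0,i=7, bit15=0)
  nb .###.: next=.  (t=2,i=14, bit14=0)
  nb .##.#: next=#  (t=1,i=14, bit13=1)
  nb .##..: next=.  (t=1,i=9, bit12=0)
  nb .#.##: next=.  (t=1,i=7, bit11=0)
  nb .#.#.: next=.  (t=1,i=5, bit10=0)
  nb .#..#: next=.  (t=0,i=12, bit9=0)
  nb .#...: next=.  (t=0,i=3, bit8=0)
  nb ..###: next=#  (t=0,i=6, bit7=1)
  nb ..##.: next=#  (t=1,i=13, bit6=1)
  nb ..#.#: next=#  (t=1,i=4, bit5=1)
  nb ..#..: next=.  (t=5,i=9, bit4=0)
  nb ...##: next=.  (t=0,i=5, bit3=0)
  nb ...#.: next=.  (t=1,i=3, bit2=0)
  nb ....#: next=.  (t=4,i=10, bit1=0)
  nb .....: next=#  (t=4,i=9, bit0=1)
  bits 11111011010010100010000011100001 = 4215939297

4215939297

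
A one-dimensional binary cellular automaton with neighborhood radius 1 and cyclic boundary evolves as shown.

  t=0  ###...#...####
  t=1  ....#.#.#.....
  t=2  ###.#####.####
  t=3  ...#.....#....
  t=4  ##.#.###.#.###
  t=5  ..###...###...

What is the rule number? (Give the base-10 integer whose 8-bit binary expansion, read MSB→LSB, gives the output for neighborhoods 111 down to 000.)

37

  ### -> .   bit 7 = 0  t=0,i=0
  ##. -> .   bit 6 = 0  t=0,i=2
  #.# -> #   bit 5 = 1  t=1,i=5
  #.. -> .   bit 4 = 0  t=0,i=3
  .## -> .   bit 3 = 0  t=0,i=10
  .#. -> #   bit 2 = 1  t=0,i=6
  ..# -> .   bit 1 = 0  t=0,i=5
  ... -> #   bit 0 = 1  t=0,i=4
  bits 00100101 = 37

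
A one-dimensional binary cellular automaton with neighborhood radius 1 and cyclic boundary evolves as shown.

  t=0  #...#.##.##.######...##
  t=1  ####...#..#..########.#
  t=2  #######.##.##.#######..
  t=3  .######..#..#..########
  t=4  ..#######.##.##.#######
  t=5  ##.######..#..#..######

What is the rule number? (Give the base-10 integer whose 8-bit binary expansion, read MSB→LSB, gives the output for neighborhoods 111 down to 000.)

211

  ###|#  b7=1 t=0,i=13
  ##.|#  b6=1 t=0,i=0
  #.#|.  b5=0 t=0,i=5
  #..|#  b4=1 t=0,i=1
  .##|.  b3=0 t=0,i=6
  .#.|.  b2=0 t=0,i=4
  ..#|#  b1=1 t=0,i=3
  ...|#  b0=1 t=0,i=2
  bits 11010011 = 211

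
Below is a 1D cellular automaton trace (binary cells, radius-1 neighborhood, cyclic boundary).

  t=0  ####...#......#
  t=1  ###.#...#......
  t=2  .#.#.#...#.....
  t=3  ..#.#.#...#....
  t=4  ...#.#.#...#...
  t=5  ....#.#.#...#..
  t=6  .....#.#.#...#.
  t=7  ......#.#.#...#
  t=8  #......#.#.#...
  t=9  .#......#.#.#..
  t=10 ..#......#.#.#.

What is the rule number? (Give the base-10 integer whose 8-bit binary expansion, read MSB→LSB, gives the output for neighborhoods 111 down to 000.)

176

  ###|#  b7=1 t=0,i=0
  ##.|.  b6=0 t=0,i=3
  #.#|#  b5=1 t=1,i=3
  #..|#  b4=1 t=0,i=4
  .##|.  b3=0 t=0,i=14
  .#.|.  b2=0 t=0,i=7
  ..#|.  b1=0 t=0,i=6
  ...|.  b0=0 t=0,i=5
  bits 10110000 = 176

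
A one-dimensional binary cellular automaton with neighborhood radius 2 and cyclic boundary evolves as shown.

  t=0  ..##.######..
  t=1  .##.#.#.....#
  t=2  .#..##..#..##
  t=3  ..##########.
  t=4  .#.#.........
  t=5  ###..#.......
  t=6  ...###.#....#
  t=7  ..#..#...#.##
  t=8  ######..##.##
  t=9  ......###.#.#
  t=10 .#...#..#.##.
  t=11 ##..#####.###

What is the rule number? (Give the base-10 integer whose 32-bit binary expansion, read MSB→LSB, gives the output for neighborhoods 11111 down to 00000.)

711825020

  nb #####: next=.  (t=0,i=7, bit31=0)
  nb ####.: next=.  (t=0,i=9, bit30=0)
  nb ###.#: next=#  (t=6,i=5, bit29=1)
  nb ###..: next=.  (t=0,i=10, bit28=0)
  nb ##.##: next=#  (t=0,i=4, bit27=1)
  nb ##.#.: next=.  (t=1,i=3, bit26=0)
  nb ##..#: next=#  (t=2,i=6, bit25=1)
  nb ##...: next=.  (t=0,i=11, bit24=0)
  nb #.###: next=.  (t=0,i=5, bit23=0)
  nb #.##.: next=#  (t=1,i=1, bit22=1)
  nb #.#.#: next=#  (t=1,i=4, bit21=1)
  nb #.#..: next=.  (t=1,i=6, bit20=0)
  nb #..##: next=#  (t=2,i=3, bit19=1)
  nb #..#.: next=#  (t=2,i=7, bit18=1)
  nb #...#: next=.  (t=3,i=0, bit17=0)
  nb #....: next=#  (t=0,i=12, bit16=1)
  nb .####: next=#  (t=0,i=6, bit15=1)
  nb .###.: next=.  (t=5,i=1, bit14=0)
  nb .##.#: next=.  (t=0,i=3, bit13=0)
  nb .##..: next=#  (t=2,i=5, bit12=1)
  nb .#.##: next=.  (t=1,i=0, bit11=0)
  nb .#.#.: next=#  (t=1,i=5, bit10=1)
  nb .#..#: next=#  (t=2,i=2, bit9=1)
  nb .#...: next=.  (t=1,i=7, bit8=0)
  nb ..###: next=.  (t=3,i=2, bit7=0)
  nb ..##.: next=#  (t=0,i=2, bit6=1)
  nb ..#.#: next=#  (t=1,i=12, bit5=1)
  nb ..#..: next=#  (t=2,i=8, bit4=1)
  nb ...##: next=#  (t=0,i=1, bit3=1)
  nb ...#.: next=#  (t=1,i=11, bit2=1)
  nb ....#: next=.  (t=0,i=0, bit1=0)
  nb .....: next=.  (t=1,i=9, bit0=0)
  bits 00101010011011011001011001111100 = 711825020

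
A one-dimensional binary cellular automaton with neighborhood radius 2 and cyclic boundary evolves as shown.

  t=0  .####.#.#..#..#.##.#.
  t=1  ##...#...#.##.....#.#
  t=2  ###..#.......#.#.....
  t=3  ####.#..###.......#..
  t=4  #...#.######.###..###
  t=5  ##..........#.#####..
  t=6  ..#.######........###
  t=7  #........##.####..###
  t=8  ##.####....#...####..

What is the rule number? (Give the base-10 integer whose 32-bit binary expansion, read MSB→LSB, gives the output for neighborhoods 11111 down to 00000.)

520635025

  [31] ##### => .  t=4,i=8
  [30] ####. => .  t=0,i=3
  [29] ###.# => .  t=0,i=4
  [28] ###.. => #  t=1,i=1
  [27] ##.## => #  t=4,i=12
  [26] ##.#. => #  t=0,i=5
  [25] ##..# => #  t=2,i=3
  [24] ##... => #  t=1,i=2
  [23] #.### => .  t=1,i=20
  [22] #.##. => .  t=0,i=16
  [21] #.#.# => .  t=0,i=6
  [20] #.#.. => .  t=0,i=8
  [19] #..## => #  t=0,i=0
  [18] #..#. => .  t=0,i=10
  [17] #...# => .  t=1,i=3
  [16] #.... => .  t=1,i=14
  [15] .#### => .  t=0,i=2
  [14] .###. => #  t=1,i=0
  [13] .##.# => .  t=0,i=17
  [12] .##.. => .  t=1,i=12
  [11] .#.## => .  t=0,i=15
  [10] .#.#. => .  t=0,i=7
  [9] .#..# => #  t=0,i=9
  [8] .#... => .  t=1,i=6
  [7] ..### => #  t=0,i=1
  [6] ..##. => .  t=5,i=0
  [5] ..#.# => .  t=0,i=14
  [4] ..#.. => #  t=0,i=11
  [3] ...## => .  t=2,i=20
  [2] ...#. => .  t=1,i=4
  [1] ....# => .  t=1,i=16
  [0] ..... => #  t=1,i=15
  bits 00011111000010000100001010010001 = 520635025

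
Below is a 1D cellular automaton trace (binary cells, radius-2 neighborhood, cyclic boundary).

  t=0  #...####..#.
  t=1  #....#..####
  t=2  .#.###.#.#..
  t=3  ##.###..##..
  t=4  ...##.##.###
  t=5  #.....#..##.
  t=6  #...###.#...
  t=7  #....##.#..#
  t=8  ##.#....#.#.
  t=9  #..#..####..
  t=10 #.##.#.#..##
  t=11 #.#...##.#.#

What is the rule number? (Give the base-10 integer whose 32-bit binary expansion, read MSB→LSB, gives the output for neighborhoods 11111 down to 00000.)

601674806

  [31] ##### => .  t=1,i=10
  [30] ####. => .  t=0,i=6
  [29] ###.# => #  t=2,i=5
  [28] ###.. => .  t=0,i=7
  [27] ##.## => .  t=3,i=2
  [26] ##.#. => .  t=2,i=6
  [25] ##..# => #  t=0,i=8
  [24] ##... => #  t=1,i=1
  [23] #.### => #  t=2,i=3
  [22] #.##. => #  t=4,i=6
  [21] #.#.# => .  t=2,i=7
  [20] #.#.. => #  t=0,i=0
  [19] #..## => #  t=1,i=7
  [18] #..#. => #  t=0,i=9
  [17] #...# => .  t=0,i=2
  [16] #.... => .  t=1,i=2
  [15] .#### => #  t=0,i=5
  [14] .###. => #  t=2,i=4
  [13] .##.# => .  t=3,i=1
  [12] .##.. => #  t=3,i=9
  [11] .#.## => .  t=2,i=2
  [10] .#.#. => #  t=0,i=11
  [9] .#..# => .  t=1,i=6
  [8] .#... => .  t=0,i=1
  [7] ..### => .  t=0,i=4
  [6] ..##. => .  t=3,i=0
  [5] ..#.# => #  t=0,i=10
  [4] ..#.. => #  t=1,i=5
  [3] ...## => .  t=0,i=3
  [2] ...#. => #  t=1,i=4
  [1] ....# => #  t=1,i=3
  [0] ..... => .  t=5,i=3
  bits 00100011110111001101010000110110 = 601674806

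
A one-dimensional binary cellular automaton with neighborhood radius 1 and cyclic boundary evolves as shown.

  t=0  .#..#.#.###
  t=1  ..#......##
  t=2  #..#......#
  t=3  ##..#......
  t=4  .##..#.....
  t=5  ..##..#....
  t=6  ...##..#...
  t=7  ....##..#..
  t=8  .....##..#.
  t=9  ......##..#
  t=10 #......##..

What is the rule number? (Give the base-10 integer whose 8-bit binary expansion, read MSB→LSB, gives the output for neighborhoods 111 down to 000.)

208

  [7] ### => #  t=0,i=9
  [6] ##. => #  t=0,i=10
  [5] #.# => .  t=0,i=0
  [4] #.. => #  t=0,i=2
  [3] .## => .  t=0,i=8
  [2] .#. => .  t=0,i=1
  [1] ..# => .  t=0,i=3
  [0] ... => .  t=1,i=4
  bits 11010000 = 208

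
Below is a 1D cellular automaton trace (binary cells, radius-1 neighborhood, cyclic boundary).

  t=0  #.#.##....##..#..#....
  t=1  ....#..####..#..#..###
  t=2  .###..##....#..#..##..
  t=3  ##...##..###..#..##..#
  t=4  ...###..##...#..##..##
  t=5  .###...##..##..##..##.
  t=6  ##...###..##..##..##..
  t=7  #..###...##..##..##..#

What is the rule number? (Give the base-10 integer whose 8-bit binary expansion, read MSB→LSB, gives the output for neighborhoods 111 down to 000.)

11

  [7] ### => .  t=1,i=8
  [6] ##. => .  t=0,i=5
  [5] #.# => .  t=0,i=1
  [4] #.. => .  t=0,i=6
  [3] .## => #  t=0,i=4
  [2] .#. => .  t=0,i=0
  [1] ..# => #  t=0,i=9
  [0] ... => #  t=0,i=7
  bits 00001011 = 11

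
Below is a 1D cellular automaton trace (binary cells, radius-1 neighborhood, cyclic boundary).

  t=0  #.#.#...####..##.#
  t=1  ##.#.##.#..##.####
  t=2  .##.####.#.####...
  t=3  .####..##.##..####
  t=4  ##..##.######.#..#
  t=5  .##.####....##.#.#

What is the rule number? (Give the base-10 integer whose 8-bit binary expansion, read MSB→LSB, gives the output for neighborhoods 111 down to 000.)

  ###|.  b7=0 t=0,i=9
  ##.|#  b6=1 t=0,i=0
  #.#|#  b5=1 t=0,i=1
  #..|#  b4=1 t=0,i=5
  .##|#  b3=1 t=0,i=8
  .#.|.  b2=0 t=0,i=2
  ..#|.  b1=0 t=0,i=7
  ...|#  b0=1 t=0,i=6
  bits 01111001 = 121

121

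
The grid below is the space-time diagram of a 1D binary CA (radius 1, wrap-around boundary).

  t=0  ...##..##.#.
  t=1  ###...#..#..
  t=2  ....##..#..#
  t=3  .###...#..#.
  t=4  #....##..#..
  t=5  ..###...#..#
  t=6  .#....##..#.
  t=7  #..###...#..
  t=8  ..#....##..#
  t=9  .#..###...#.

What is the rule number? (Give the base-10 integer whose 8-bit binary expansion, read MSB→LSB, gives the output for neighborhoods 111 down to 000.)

35

  ###|.  b7=0 t=1,i=1
  ##.|.  b6=0 t=0,i=4
  #.#|#  b5=1 t=0,i=9
  #..|.  b4=0 t=0,i=5
  .##|.  b3=0 t=0,i=3
  .#.|.  b2=0 t=0,i=10
  ..#|#  b1=1 t=0,i=2
  ...|#  b0=1 t=0,i=0
  bits 00100011 = 35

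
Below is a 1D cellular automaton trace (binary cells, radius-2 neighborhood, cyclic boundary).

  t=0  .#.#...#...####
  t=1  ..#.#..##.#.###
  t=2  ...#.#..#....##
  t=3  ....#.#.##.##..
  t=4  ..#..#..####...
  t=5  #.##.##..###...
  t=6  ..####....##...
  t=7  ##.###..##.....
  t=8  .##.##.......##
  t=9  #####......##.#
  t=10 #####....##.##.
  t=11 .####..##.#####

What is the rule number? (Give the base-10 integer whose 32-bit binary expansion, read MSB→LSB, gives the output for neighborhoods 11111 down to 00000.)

4165003034

  #####|#  b31=1 t=9,i=1
  ####.|#  b30=1 t=0,i=13
  ###.#|#  b29=1 t=0,i=14
  ###..|#  b28=1 t=1,i=14
  ##.##|#  b27=1 t=3,i=10
  ##.#.|.  b26=0 t=0,i=0
  ##..#|.  b25=0 t=1,i=0
  ##...|.  b24=0 t=2,i=0
  #.###|.  b23=0 t=1,i=12
  #.##.|#  b22=1 t=3,i=8
  #.#.#|.  b21=0 t=0,i=1
  #.#..|.  b20=0 t=0,i=3
  #..##|.  b19=0 t=1,i=6
  #..#.|.  b18=0 t=1,i=1
  #...#|.  b17=0 t=0,i=5
  #....|.  b16=0 t=2,i=10
  .####|#  b15=1 t=0,i=12
  .###.|#  b14=1 t=1,i=13
  .##.#|#  b13=1 t=1,i=8
  .##..|.  b12=0 t=2,i=14
  .#.##|.  b11=0 t=1,i=11
  .#.#.|#  b10=1 t=0,i=2
  .#..#|#  b9=1 t=1,i=5
  .#...|#  b8=1 t=0,i=4
  ..###|.  b7=0 t=0,i=11
  ..##.|.  b6=0 t=1,i=7
  ..#.#|.  b5=0 t=1,i=2
  ..#..|#  b4=1 t=0,i=7
  ...##|#  b3=1 t=0,i=10
  ...#.|.  b2=0 t=0,i=6
  ....#|#  b1=1 t=2,i=11
  .....|.  b0=0 t=3,i=0
  bits 11111000010000001110011100011010 = 4165003034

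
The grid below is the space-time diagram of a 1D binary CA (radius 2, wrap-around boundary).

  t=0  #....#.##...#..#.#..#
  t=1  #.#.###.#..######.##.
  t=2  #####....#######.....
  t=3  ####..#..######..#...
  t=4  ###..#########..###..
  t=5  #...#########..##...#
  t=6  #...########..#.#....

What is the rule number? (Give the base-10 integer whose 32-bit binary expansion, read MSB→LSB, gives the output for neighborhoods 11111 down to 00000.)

  [31] ##### => #  t=1,i=13
  [30] ####. => #  t=1,i=15
  [29] ###.# => .  t=1,i=6
  [28] ###.. => .  t=2,i=4
  [27] ##.## => .  t=1,i=17
  [26] ##.#. => .  t=1,i=7
  [25] ##..# => .  t=3,i=4
  [24] ##... => .  t=0,i=1
  [23] #.### => #  t=1,i=4
  [22] #.##. => .  t=0,i=7
  [21] #.#.# => #  t=1,i=0
  [20] #.#.. => .  t=0,i=17
  [19] #..## => #  t=0,i=19
  [18] #..#. => #  t=0,i=14
  [17] #...# => .  t=0,i=10
  [16] #.... => #  t=0,i=2
  [15] .#### => #  t=1,i=12
  [14] .###. => .  t=1,i=5
  [13] .##.# => .  t=1,i=19
  [12] .##.. => #  t=0,i=0
  [11] .#.## => #  t=0,i=6
  [10] .#.#. => #  t=0,i=16
  [9] .#..# => #  t=0,i=13
  [8] .#... => #  t=3,i=18
  [7] ..### => #  t=1,i=11
  [6] ..##. => .  t=0,i=20
  [5] ..#.# => #  t=0,i=5
  [4] ..#.. => #  t=0,i=12
  [3] ...## => .  t=2,i=8
  [2] ...#. => #  t=0,i=4
  [1] ....# => .  t=0,i=3
  [0] ..... => .  t=2,i=18
  bits 11000000101011011001111110110100 = 3232604084

3232604084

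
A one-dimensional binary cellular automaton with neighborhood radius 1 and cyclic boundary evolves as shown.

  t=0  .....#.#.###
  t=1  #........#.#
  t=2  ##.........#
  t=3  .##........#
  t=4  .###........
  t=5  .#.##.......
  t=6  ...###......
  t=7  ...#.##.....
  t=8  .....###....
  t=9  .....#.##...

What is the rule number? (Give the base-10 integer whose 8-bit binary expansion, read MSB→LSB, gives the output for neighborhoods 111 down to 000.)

88

  ###|.  b7=0 t=0,i=10
  ##.|#  b6=1 t=0,i=11
  #.#|.  b5=0 t=0,i=6
  #..|#  b4=1 t=0,i=0
  .##|#  b3=1 t=0,i=9
  .#.|.  b2=0 t=0,i=5
  ..#|.  b1=0 t=0,i=4
  ...|.  b0=0 t=0,i=1
  bits 01011000 = 88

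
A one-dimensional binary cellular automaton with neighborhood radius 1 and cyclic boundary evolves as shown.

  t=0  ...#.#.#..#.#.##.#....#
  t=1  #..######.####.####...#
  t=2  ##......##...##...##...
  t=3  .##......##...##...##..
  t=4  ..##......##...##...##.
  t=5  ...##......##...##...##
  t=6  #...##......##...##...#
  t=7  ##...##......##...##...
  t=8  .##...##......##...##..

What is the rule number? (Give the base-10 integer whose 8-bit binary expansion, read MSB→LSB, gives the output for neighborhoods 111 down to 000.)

116

  nb ###: next=.  (t=1,i=4, bit7=0)
  nb ##.: next=#  (t=0,i=15, bit6=1)
  nb #.#: next=#  (t=0,i=4, bit5=1)
  nb #..: next=#  (t=0,i=0, bit4=1)
  nb .##: next=.  (t=0,i=14, bit3=0)
  nb .#.: next=#  (t=0,i=3, bit2=1)
  nb ..#: next=.  (t=0,i=2, bit1=0)
  nb ...: next=.  (t=0,i=1, bit0=0)
  bits 01110100 = 116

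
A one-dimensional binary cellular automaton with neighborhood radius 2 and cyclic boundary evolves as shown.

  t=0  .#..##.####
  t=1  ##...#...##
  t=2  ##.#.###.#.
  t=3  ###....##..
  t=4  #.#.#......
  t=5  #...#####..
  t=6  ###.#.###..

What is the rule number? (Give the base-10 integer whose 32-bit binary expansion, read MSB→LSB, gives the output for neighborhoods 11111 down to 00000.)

  #####|#  b31=1 t=5,i=6
  ####.|#  b30=1 t=0,i=9
  ###.#|#  b29=1 t=0,i=10
  ###..|#  b28=1 t=1,i=1
  ##.##|.  b27=0 t=0,i=6
  ##.#.|#  b26=1 t=0,i=0
  ##..#|.  b25=0 t=3,i=9
  ##...|.  b24=0 t=1,i=2
  #.###|.  b23=0 t=0,i=7
  #.##.|#  b22=1 t=2,i=0
  #.#.#|.  b21=0 t=2,i=3
  #.#..|#  b20=1 t=0,i=1
  #..##|.  b19=0 t=0,i=3
  #..#.|.  b18=0 t=5,i=10
  #...#|#  b17=1 t=1,i=3
  #....|#  b16=1 t=3,i=4
  .####|.  b15=0 t=0,i=8
  .###.|.  b14=0 t=2,i=6
  .##.#|#  b13=1 t=0,i=5
  .##..|.  b12=0 t=3,i=8
  .#.##|.  b11=0 t=2,i=4
  .#.#.|.  b10=0 t=4,i=1
  .#..#|.  b9=0 t=0,i=2
  .#...|#  b8=1 t=1,i=6
  ..###|#  b7=1 t=1,i=9
  ..##.|.  b6=0 t=0,i=4
  ..#.#|#  b5=1 t=4,i=0
  ..#..|#  b4=1 t=1,i=5
  ...##|.  b3=0 t=1,i=8
  ...#.|.  b2=0 t=1,i=4
  ....#|.  b1=0 t=3,i=5
  .....|#  b0=1 t=4,i=7
  bits 11110100010100110010000110110001 = 4099088817

4099088817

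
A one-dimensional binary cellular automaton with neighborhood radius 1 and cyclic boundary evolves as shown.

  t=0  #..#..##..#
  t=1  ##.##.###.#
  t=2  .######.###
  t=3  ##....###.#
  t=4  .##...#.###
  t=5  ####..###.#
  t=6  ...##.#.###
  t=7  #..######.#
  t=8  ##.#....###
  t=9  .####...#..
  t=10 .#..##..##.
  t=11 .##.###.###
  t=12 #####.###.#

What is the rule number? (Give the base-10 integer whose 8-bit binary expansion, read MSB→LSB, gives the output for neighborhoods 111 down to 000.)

124

  ###|.  b7=0 t=1,i=0
  ##.|#  b6=1 t=0,i=0
  #.#|#  b5=1 t=1,i=2
  #..|#  b4=1 t=0,i=1
  .##|#  b3=1 t=0,i=6
  .#.|#  b2=1 t=0,i=3
  ..#|.  b1=0 t=0,i=2
  ...|.  b0=0 t=3,i=3
  bits 01111100 = 124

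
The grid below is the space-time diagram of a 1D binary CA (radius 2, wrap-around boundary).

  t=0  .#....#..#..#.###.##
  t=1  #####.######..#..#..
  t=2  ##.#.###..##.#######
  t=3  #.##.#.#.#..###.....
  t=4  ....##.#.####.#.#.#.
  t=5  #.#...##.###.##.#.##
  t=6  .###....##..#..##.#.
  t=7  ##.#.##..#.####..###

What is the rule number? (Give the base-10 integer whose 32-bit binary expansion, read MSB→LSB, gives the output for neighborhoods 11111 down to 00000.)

  nb #####: next=.  (t=1,i=2, bit31=0)
  nb ####.: next=#  (t=1,i=3, bit30=1)
  nb ###.#: next=.  (t=0,i=16, bit29=0)
  nb ###..: next=#  (t=1,i=11, bit28=1)
  nb ##.##: next=#  (t=0,i=17, bit27=1)
  nb ##.#.: next=#  (t=0,i=0, bit26=1)
  nb ##..#: next=.  (t=1,i=12, bit25=0)
  nb ##...: next=.  (t=3,i=15, bit24=0)
  nb #.###: next=#  (t=0,i=14, bit23=1)
  nb #.##.: next=.  (t=0,i=18, bit22=0)
  nb #.#.#: next=#  (t=2,i=3, bit21=1)
  nb #.#..: next=#  (t=0,i=1, bit20=1)
  nb #..##: next=#  (t=1,i=19, bit19=1)
  nb #..#.: next=#  (t=0,i=8, bit18=1)
  nb #...#: next=.  (t=5,i=4, bit17=0)
  nb #....: next=#  (t=0,i=3, bit16=1)
  nb .####: next=#  (t=1,i=1, bit15=1)
  nb .###.: next=.  (t=0,i=15, bit14=0)
  nb .##.#: next=.  (t=0,i=19, bit13=0)
  nb .##..: next=#  (t=6,i=9, bit12=1)
  nb .#.##: next=.  (t=0,i=13, bit11=0)
  nb .#.#.: next=.  (t=3,i=6, bit10=0)
  nb .#..#: next=#  (t=0,i=7, bit9=1)
  nb .#...: next=#  (t=0,i=2, bit8=1)
  nb ..###: next=#  (t=1,i=0, bit7=1)
  nb ..##.: next=.  (t=2,i=10, bit6=0)
  nb ..#.#: next=.  (t=0,i=12, bit5=0)
  nb ..#..: next=#  (t=0,i=6, bit4=1)
  nb ...##: next=.  (t=4,i=3, bit3=0)
  nb ...#.: next=.  (t=0,i=5, bit2=0)
  nb ....#: next=#  (t=0,i=4, bit1=1)
  nb .....: next=.  (t=3,i=17, bit0=0)
  bits 01011100101111011001001110010010 = 1555927954

1555927954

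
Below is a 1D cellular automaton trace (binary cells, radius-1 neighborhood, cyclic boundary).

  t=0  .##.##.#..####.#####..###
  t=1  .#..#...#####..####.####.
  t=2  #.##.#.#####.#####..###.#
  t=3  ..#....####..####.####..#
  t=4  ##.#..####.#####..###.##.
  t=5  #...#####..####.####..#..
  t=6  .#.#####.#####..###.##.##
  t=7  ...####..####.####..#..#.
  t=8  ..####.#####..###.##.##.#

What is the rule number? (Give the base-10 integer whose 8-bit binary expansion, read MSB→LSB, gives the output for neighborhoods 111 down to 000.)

  ### -> #   bit 7 = 1  t=0,i=11
  ##. -> .   bit 6 = 0  t=0,i=2
  #.# -> .   bit 5 = 0  t=0,i=0
  #.. -> #   bit 4 = 1  t=0,i=8
  .## -> #   bit 3 = 1  t=0,i=1
  .#. -> .   bit 2 = 0  t=0,i=7
  ..# -> #   bit 1 = 1  t=0,i=9
  ... -> .   bit 0 = 0  t=1,i=6
  bits 10011010 = 154

154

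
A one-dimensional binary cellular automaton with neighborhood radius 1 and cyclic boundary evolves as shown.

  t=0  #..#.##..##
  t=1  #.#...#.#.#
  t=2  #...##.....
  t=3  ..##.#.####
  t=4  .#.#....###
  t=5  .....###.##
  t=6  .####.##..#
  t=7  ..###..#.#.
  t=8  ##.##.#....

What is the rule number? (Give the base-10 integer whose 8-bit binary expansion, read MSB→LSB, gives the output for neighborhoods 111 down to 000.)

195

  nb ###: next=#  (t=0,i=10, bit7=1)
  nb ##.: next=#  (t=0,i=0, bit6=1)
  nb #.#: next=.  (t=0,i=4, bit5=0)
  nb #..: next=.  (t=0,i=1, bit4=0)
  nb .##: next=.  (t=0,i=5, bit3=0)
  nb .#.: next=.  (t=0,i=3, bit2=0)
  nb ..#: next=#  (t=0,i=2, bit1=1)
  nb ...: next=#  (t=1,i=4, bit0=1)
  bits 11000011 = 195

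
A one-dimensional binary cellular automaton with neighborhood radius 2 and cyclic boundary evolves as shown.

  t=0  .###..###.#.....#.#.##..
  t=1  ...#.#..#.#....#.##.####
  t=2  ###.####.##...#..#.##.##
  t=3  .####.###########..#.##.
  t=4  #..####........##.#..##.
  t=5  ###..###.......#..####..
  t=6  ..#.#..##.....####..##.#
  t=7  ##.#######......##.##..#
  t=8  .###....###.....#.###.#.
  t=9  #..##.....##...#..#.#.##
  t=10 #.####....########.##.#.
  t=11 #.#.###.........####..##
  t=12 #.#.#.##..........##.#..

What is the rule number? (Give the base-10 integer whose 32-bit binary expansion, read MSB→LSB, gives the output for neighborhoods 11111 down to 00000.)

  nb #####: next=.  (t=2,i=0, bit31=0)
  nb ####.: next=#  (t=1,i=22, bit30=1)
  nb ###.#: next=#  (t=0,i=8, bit29=1)
  nb ###..: next=#  (t=0,i=3, bit28=1)
  nb ##.##: next=#  (t=1,i=19, bit27=1)
  nb ##.#.: next=.  (t=0,i=9, bit26=0)
  nb ##..#: next=.  (t=0,i=4, bit25=0)
  nb ##...: next=#  (t=0,i=22, bit24=1)
  nb #.###: next=#  (t=1,i=20, bit23=1)
  nb #.##.: next=#  (t=0,i=20, bit22=1)
  nb #.#.#: next=#  (t=0,i=18, bit21=1)
  nb #.#..: next=#  (t=0,i=10, bit20=1)
  nb #..##: next=#  (t=0,i=5, bit19=1)
  nb #..#.: next=#  (t=1,i=7, bit18=1)
  nb #...#: next=#  (t=0,i=23, bit17=1)
  nb #....: next=.  (t=0,i=12, bit16=0)
  nb .####: next=.  (t=1,i=21, bit15=0)
  nb .###.: next=.  (t=0,i=2, bit14=0)
  nb .##.#: next=.  (t=1,i=18, bit13=0)
  nb .##..: next=#  (t=0,i=21, bit12=1)
  nb .#.##: next=.  (t=0,i=19, bit11=0)
  nb .#.#.: next=#  (t=0,i=17, bit10=1)
  nb .#..#: next=#  (t=1,i=6, bit9=1)
  nb .#...: next=.  (t=0,i=11, bit8=0)
  nb ..###: next=.  (t=0,i=1, bit7=0)
  nb ..##.: next=#  (t=4,i=15, bit6=1)
  nb ..#.#: next=.  (t=0,i=16, bit5=0)
  nb ..#..: next=#  (t=2,i=14, bit4=1)
  nb ...##: next=.  (t=0,i=0, bit3=0)
  nb ...#.: next=#  (t=0,i=15, bit2=1)
  nb ....#: next=.  (t=0,i=14, bit1=0)
  nb .....: next=.  (t=0,i=13, bit0=0)
  bits 01111001111111100001011001010100 = 2046694996

2046694996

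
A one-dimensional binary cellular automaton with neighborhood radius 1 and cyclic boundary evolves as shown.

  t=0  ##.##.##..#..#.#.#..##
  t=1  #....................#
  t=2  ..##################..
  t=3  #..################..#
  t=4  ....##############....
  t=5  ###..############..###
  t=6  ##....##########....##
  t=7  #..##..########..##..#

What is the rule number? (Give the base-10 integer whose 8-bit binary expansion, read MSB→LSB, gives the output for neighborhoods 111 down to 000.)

  ###|#  b7=1 t=0,i=0
  ##.|.  b6=0 t=0,i=1
  #.#|.  b5=0 t=0,i=2
  #..|.  b4=0 t=0,i=8
  .##|.  b3=0 t=0,i=3
  .#.|.  b2=0 t=0,i=10
  ..#|.  b1=0 t=0,i=9
  ...|#  b0=1 t=1,i=2
  bits 10000001 = 129

129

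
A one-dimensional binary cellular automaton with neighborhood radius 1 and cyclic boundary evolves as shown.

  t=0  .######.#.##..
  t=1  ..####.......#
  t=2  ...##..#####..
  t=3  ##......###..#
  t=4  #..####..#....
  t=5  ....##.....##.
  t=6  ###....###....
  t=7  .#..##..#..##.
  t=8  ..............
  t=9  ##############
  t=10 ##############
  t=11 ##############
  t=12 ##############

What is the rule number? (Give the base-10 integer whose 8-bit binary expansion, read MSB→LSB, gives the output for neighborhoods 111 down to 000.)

  [7] ### => #  t=0,i=2
  [6] ##. => .  t=0,i=6
  [5] #.# => .  t=0,i=7
  [4] #.. => .  t=0,i=12
  [3] .## => .  t=0,i=1
  [2] .#. => .  t=0,i=8
  [1] ..# => .  t=0,i=0
  [0] ... => #  t=0,i=13
  bits 10000001 = 129

129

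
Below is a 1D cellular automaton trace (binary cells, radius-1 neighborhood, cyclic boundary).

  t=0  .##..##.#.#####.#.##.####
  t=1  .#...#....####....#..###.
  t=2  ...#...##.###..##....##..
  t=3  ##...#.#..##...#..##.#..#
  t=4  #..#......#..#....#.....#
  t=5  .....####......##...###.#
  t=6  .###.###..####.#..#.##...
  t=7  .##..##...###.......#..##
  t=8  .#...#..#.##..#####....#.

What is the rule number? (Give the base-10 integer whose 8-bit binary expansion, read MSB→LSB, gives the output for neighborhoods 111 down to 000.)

  ###|#  b7=1 t=0,i=11
  ##.|.  b6=0 t=0,i=2
  #.#|.  b5=0 t=0,i=0
  #..|.  b4=0 t=0,i=3
  .##|#  b3=1 t=0,i=1
  .#.|.  b2=0 t=0,i=8
  ..#|.  b1=0 t=0,i=4
  ...|#  b0=1 t=1,i=3
  bits 10001001 = 137

137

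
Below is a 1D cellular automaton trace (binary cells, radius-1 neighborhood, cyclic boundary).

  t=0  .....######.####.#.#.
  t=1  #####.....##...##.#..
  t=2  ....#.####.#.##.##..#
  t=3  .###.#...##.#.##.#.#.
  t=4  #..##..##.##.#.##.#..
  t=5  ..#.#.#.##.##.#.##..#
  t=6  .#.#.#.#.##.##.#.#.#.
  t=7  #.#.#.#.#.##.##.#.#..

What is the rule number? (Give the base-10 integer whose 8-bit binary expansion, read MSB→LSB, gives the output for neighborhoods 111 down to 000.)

99

  nb ###: next=.  (t=0,i=6, bit7=0)
  nb ##.: next=#  (t=0,i=10, bit6=1)
  nb #.#: next=#  (t=0,i=11, bit5=1)
  nb #..: next=.  (t=0,i=20, bit4=0)
  nb .##: next=.  (t=0,i=5, bit3=0)
  nb .#.: next=.  (t=0,i=17, bit2=0)
  nb ..#: next=#  (t=0,i=4, bit1=1)
  nb ...: next=#  (t=0,i=0, bit0=1)
  bits 01100011 = 99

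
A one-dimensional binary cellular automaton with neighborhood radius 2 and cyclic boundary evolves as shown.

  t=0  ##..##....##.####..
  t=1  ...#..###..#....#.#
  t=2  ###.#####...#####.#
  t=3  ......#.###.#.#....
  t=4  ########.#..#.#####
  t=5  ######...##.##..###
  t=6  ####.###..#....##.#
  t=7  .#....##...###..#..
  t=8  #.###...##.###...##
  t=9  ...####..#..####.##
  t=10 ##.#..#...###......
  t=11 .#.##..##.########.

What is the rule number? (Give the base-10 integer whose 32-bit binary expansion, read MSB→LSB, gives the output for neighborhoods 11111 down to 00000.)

2436590503

  [31] ##### => #  t=2,i=6
  [30] ####. => .  t=0,i=15
  [29] ###.# => .  t=2,i=2
  [28] ###.. => #  t=0,i=16
  [27] ##.## => .  t=0,i=12
  [26] ##.#. => .  t=3,i=11
  [25] ##..# => .  t=0,i=2
  [24] ##... => #  t=0,i=6
  [23] #.### => .  t=0,i=13
  [22] #.##. => .  t=5,i=12
  [21] #.#.# => #  t=3,i=12
  [20] #.#.. => #  t=1,i=18
  [19] #..## => #  t=0,i=3
  [18] #..#. => .  t=1,i=10
  [17] #...# => #  t=1,i=1
  [16] #.... => #  t=0,i=7
  [15] .#### => .  t=0,i=14
  [14] .###. => #  t=1,i=7
  [13] .##.# => #  t=0,i=11
  [12] .##.. => .  t=0,i=1
  [11] .#.## => #  t=3,i=7
  [10] .#.#. => .  t=1,i=17
  [9] .#..# => #  t=1,i=4
  [8] .#... => #  t=1,i=0
  [7] ..### => #  t=1,i=6
  [6] ..##. => .  t=0,i=0
  [5] ..#.# => #  t=1,i=16
  [4] ..#.. => .  t=1,i=3
  [3] ...## => .  t=0,i=9
  [2] ...#. => #  t=1,i=2
  [1] ....# => #  t=0,i=8
  [0] ..... => #  t=3,i=0
  bits 10010001001110110110101110100111 = 2436590503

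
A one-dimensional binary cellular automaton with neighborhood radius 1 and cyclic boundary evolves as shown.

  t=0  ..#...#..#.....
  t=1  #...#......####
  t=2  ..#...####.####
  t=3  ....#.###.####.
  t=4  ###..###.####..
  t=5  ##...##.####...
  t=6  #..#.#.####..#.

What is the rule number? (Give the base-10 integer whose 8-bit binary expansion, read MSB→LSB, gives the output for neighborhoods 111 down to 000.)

  ### -> #   bit 7 = 1  t=1,i=12
  ##. -> .   bit 6 = 0  t=1,i=0
  #.# -> #   bit 5 = 1  t=2,i=10
  #.. -> .   bit 4 = 0  t=0,i=3
  .## -> #   bit 3 = 1  t=1,i=11
  .#. -> .   bit 2 = 0  t=0,i=2
  ..# -> .   bit 1 = 0  t=0,i=1
  ... -> #   bit 0 = 1  t=0,i=0
  bits 10101001 = 169

169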